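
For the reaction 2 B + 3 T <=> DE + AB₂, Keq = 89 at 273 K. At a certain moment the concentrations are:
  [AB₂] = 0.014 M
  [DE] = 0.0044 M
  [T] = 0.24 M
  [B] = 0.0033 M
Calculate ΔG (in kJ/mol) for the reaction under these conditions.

Q = [DE]·[AB₂] / ([B]²·[T]³) = (0.0044)·(0.014) / ((0.0033)²·(0.24)³) = 409
ΔG = RT ln(Q/Keq) = (8.314 J mol⁻¹ K⁻¹)(273 K) × ln(409/89)
   = (2.270 kJ/mol)(1.525) = 3.46 kJ/mol
ΔG > 0, so the forward reaction is non-spontaneous (proceeds in reverse).

ΔG = 3.46 kJ/mol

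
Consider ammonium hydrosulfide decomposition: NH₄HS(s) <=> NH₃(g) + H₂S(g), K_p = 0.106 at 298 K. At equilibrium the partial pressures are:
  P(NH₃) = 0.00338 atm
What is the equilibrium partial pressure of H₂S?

P(H₂S) = 31.4 atm

(NH₄HS is a pure solid — omitted from K_p.)
At equilibrium, K_p = P(NH₃)·P(H₂S) = 0.106.
(0.00338)·(P(H₂S)) = 0.106
P(H₂S) = 31.4 atm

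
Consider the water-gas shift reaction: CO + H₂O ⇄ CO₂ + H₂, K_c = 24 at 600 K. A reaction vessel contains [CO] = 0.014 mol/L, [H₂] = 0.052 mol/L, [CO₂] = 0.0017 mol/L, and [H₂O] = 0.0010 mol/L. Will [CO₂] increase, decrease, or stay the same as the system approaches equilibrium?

increase

Q_c = [CO₂]·[H₂] / ([CO]·[H₂O]) = (0.0017)·(0.052) / ((0.014)·(0.0010)) = 6.3
Q_c = 6.3 < K_c = 24: net forward reaction.
CO₂ is a product, so it increases.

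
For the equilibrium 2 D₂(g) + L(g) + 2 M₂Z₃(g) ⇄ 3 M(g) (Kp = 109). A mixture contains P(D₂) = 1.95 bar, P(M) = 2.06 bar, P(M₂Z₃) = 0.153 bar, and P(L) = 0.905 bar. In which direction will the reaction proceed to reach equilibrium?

at equilibrium

Qp = P(M)³ / (P(D₂)²·P(L)·P(M₂Z₃)²) = (2.06)³ / ((1.95)²·(0.905)·(0.153)²) = 109
Qp = 109 = Kp, so the system is already at equilibrium.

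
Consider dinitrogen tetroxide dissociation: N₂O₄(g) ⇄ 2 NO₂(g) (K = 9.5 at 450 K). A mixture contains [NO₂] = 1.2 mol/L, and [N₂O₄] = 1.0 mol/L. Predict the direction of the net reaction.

toward products

Q = [NO₂]² / [N₂O₄] = (1.2)² / (1.0) = 1.4
Q = 1.4 < K = 9.5, so the forward reaction proceeds.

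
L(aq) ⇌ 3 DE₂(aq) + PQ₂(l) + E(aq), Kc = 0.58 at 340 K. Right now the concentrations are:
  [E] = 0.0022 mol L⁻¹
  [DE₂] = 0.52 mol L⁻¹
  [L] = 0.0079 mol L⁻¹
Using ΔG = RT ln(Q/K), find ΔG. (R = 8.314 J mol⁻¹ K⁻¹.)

ΔG = -7.62 kJ/mol

(PQ₂ is a pure liquid — omitted from Qc.)
Qc = [DE₂]³·[E] / [L] = (0.52)³·(0.0022) / (0.0079) = 0.0392
ΔG = RT ln(Qc/Kc) = (8.314 J mol⁻¹ K⁻¹)(340 K) × ln(0.0392/0.58)
   = (2.827 kJ/mol)(-2.694) = -7.62 kJ/mol
ΔG < 0, so the forward reaction is spontaneous (proceeds forward).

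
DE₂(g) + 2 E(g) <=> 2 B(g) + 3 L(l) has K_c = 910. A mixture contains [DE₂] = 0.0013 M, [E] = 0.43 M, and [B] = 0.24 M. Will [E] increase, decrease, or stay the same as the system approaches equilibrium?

(L is a pure liquid — omitted from Q_c.)
Q_c = [B]² / ([DE₂]·[E]²) = (0.24)² / ((0.0013)·(0.43)²) = 240
Q_c = 240 < K_c = 910: net forward reaction.
E is a reactant, so it decreases.

decrease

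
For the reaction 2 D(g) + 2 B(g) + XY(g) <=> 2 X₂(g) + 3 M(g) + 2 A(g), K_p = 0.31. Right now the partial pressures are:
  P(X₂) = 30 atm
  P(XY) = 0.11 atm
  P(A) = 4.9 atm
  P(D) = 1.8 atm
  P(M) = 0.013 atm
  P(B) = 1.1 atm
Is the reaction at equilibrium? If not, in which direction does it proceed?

Q_p = P(X₂)²·P(M)³·P(A)² / (P(D)²·P(B)²·P(XY)) = (30)²·(0.013)³·(4.9)² / ((1.8)²·(1.1)²·(0.11)) = 0.11
Q_p = 0.11 < K_p = 0.31, so the forward reaction proceeds.

to the right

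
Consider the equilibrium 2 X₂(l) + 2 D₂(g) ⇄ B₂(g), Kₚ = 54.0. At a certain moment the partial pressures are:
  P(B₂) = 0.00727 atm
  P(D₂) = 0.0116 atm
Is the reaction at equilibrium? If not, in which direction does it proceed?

no net change (already at equilibrium)

(X₂ is a pure liquid — omitted from Qₚ.)
Qₚ = P(B₂) / P(D₂)² = (0.00727) / (0.0116)² = 54.0
Qₚ = 54.0 = Kₚ, so the system is already at equilibrium.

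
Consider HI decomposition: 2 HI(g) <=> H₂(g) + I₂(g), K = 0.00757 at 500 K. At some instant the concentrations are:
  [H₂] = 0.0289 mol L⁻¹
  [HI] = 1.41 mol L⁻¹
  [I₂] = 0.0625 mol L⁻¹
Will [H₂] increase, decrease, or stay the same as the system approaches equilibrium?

increase

Q = [H₂]·[I₂] / [HI]² = (0.0289)·(0.0625) / (1.41)² = 9.09e-4
Q = 9.09e-4 < K = 0.00757: net forward reaction.
H₂ is a product, so it increases.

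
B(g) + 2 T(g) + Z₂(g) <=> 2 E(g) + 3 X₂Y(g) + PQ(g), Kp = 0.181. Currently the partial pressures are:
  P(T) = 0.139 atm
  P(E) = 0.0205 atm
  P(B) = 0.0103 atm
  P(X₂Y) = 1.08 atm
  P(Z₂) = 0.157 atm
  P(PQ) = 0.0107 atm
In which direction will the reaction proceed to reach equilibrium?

no net change (already at equilibrium)

Qp = P(E)²·P(X₂Y)³·P(PQ) / (P(B)·P(T)²·P(Z₂)) = (0.0205)²·(1.08)³·(0.0107) / ((0.0103)·(0.139)²·(0.157)) = 0.181
Qp = 0.181 = Kp, so the system is already at equilibrium.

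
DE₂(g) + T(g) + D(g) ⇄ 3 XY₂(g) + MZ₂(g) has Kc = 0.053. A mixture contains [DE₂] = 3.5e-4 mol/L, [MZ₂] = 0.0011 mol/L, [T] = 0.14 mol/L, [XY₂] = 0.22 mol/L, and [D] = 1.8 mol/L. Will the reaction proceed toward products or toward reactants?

toward reactants

Qc = [XY₂]³·[MZ₂] / ([DE₂]·[T]·[D]) = (0.22)³·(0.0011) / ((3.5e-4)·(0.14)·(1.8)) = 0.13
Qc = 0.13 > Kc = 0.053, so the reverse reaction proceeds.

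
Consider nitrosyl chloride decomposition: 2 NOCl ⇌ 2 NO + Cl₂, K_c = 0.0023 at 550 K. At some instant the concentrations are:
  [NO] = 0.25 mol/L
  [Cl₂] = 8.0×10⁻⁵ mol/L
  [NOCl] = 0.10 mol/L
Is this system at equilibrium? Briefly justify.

no; Q < K, reaction proceeds forward

Q_c = [NO]²·[Cl₂] / [NOCl]² = (0.25)²·(8.0×10⁻⁵) / (0.10)² = 5.0×10⁻⁴
Q_c = 5.0×10⁻⁴ < K_c = 0.0023: net forward reaction.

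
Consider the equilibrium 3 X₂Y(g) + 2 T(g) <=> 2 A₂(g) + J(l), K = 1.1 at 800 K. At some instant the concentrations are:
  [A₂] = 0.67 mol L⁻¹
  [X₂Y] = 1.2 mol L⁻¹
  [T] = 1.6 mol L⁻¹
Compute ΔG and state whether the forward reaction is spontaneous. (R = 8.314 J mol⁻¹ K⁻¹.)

ΔG = -15.9 kJ/mol; the forward reaction is spontaneous

(J is a pure liquid — omitted from Q.)
Q = [A₂]² / ([X₂Y]³·[T]²) = (0.67)² / ((1.2)³·(1.6)²) = 0.101
ΔG = RT ln(Q/K) = (8.314 J mol⁻¹ K⁻¹)(800 K) × ln(0.101/1.1)
   = (6.651 kJ/mol)(-2.388) = -15.9 kJ/mol
ΔG < 0, so the forward reaction is spontaneous (proceeds forward).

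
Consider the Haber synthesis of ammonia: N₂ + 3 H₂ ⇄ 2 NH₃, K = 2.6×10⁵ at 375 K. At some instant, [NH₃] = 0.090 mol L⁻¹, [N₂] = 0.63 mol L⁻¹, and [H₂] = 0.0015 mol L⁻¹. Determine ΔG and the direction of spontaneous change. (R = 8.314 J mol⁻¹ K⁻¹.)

Q = [NH₃]² / ([N₂]·[H₂]³) = (0.090)² / ((0.63)·(0.0015)³) = 3.81×10⁶
ΔG = RT ln(Q/K) = (8.314 J mol⁻¹ K⁻¹)(375 K) × ln(3.81×10⁶/2.6×10⁵)
   = (3.118 kJ/mol)(2.685) = 8.37 kJ/mol
ΔG > 0, so the forward reaction is non-spontaneous (proceeds in reverse).

ΔG = 8.37 kJ/mol; the forward reaction is non-spontaneous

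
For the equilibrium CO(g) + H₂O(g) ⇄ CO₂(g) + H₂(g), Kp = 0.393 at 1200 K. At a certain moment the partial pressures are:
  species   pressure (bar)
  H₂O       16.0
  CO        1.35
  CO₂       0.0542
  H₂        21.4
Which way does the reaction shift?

to the right

Qp = P(CO₂)·P(H₂) / (P(CO)·P(H₂O)) = (0.0542)·(21.4) / ((1.35)·(16.0)) = 0.0537
Qp = 0.0537 < Kp = 0.393, so the forward reaction proceeds.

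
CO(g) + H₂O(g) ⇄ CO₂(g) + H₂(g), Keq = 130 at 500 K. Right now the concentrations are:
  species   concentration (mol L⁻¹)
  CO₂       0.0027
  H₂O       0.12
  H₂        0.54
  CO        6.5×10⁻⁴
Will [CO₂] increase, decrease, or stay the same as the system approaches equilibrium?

Q = [CO₂]·[H₂] / ([CO]·[H₂O]) = (0.0027)·(0.54) / ((6.5×10⁻⁴)·(0.12)) = 19
Q = 19 < Keq = 130: net forward reaction.
CO₂ is a product, so it increases.

increase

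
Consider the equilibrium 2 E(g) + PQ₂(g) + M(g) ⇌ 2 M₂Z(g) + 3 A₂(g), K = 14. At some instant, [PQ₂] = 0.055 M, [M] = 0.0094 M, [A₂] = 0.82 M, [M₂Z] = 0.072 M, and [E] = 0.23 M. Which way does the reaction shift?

Q = [M₂Z]²·[A₂]³ / ([E]²·[PQ₂]·[M]) = (0.072)²·(0.82)³ / ((0.23)²·(0.055)·(0.0094)) = 100
Q = 100 > K = 14, so the reverse reaction proceeds.

toward reactants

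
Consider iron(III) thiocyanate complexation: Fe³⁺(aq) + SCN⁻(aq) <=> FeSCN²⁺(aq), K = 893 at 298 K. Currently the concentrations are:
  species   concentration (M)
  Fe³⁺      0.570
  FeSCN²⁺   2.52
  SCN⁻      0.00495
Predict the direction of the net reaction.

Q = [FeSCN²⁺] / ([Fe³⁺]·[SCN⁻]) = (2.52) / ((0.570)·(0.00495)) = 893
Q = 893 = K, so the system is already at equilibrium.

at equilibrium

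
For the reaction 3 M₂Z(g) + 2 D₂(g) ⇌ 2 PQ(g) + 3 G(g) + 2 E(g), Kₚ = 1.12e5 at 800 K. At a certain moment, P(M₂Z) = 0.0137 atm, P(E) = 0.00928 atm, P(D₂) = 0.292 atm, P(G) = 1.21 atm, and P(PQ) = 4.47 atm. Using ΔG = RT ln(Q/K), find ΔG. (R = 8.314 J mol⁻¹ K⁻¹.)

Qₚ = P(PQ)²·P(G)³·P(E)² / (P(M₂Z)³·P(D₂)²) = (4.47)²·(1.21)³·(0.00928)² / ((0.0137)³·(0.292)²) = 13900
ΔG = RT ln(Qₚ/Kₚ) = (8.314 J mol⁻¹ K⁻¹)(800 K) × ln(13900/1.12e5)
   = (6.651 kJ/mol)(-2.087) = -13.9 kJ/mol
ΔG < 0, so the forward reaction is spontaneous (proceeds forward).

ΔG = -13.9 kJ/mol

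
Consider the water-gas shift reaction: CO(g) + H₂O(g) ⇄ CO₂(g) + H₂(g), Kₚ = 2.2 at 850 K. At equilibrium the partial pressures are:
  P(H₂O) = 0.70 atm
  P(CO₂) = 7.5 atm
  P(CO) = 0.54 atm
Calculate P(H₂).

At equilibrium, Kₚ = P(CO₂)·P(H₂) / (P(CO)·P(H₂O)) = 2.2.
(7.5)·(P(H₂)) / ((0.54)·(0.70)) = 2.2
P(H₂) = 0.111 = 0.11 atm

P(H₂) = 0.11 atm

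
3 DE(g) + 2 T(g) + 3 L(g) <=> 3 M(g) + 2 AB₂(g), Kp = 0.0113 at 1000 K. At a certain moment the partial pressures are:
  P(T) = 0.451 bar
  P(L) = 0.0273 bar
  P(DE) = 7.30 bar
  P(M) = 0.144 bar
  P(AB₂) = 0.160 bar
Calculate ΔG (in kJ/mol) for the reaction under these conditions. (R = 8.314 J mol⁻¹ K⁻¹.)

Qp = P(M)³·P(AB₂)² / (P(DE)³·P(T)²·P(L)³) = (0.144)³·(0.160)² / ((7.30)³·(0.451)²·(0.0273)³) = 0.0475
ΔG = RT ln(Qp/Kp) = (8.314 J mol⁻¹ K⁻¹)(1000 K) × ln(0.0475/0.0113)
   = (8.314 kJ/mol)(1.436) = 11.9 kJ/mol
ΔG > 0, so the forward reaction is non-spontaneous (proceeds in reverse).

ΔG = 11.9 kJ/mol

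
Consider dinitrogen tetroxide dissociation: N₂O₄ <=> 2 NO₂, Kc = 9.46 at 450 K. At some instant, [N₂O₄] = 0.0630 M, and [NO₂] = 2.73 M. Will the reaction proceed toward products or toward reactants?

toward reactants

Qc = [NO₂]² / [N₂O₄] = (2.73)² / (0.0630) = 118
Qc = 118 > Kc = 9.46, so the reverse reaction proceeds.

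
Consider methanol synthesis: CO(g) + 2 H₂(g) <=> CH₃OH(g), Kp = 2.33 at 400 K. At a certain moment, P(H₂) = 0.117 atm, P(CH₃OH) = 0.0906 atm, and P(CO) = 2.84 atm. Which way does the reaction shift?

at equilibrium

Qp = P(CH₃OH) / (P(CO)·P(H₂)²) = (0.0906) / ((2.84)·(0.117)²) = 2.33
Qp = 2.33 = Kp, so the system is already at equilibrium.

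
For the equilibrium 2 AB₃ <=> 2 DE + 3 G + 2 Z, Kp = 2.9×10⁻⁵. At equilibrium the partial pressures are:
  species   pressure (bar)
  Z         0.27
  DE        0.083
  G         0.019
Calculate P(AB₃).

At equilibrium, Kp = P(DE)²·P(G)³·P(Z)² / P(AB₃)² = 2.9×10⁻⁵.
(0.083)²·(0.019)³·(0.27)² / (P(AB₃))² = 2.9×10⁻⁵
P(AB₃)² = 1.19×10⁻⁴ ⇒ P(AB₃) = 0.011 bar

P(AB₃) = 0.011 bar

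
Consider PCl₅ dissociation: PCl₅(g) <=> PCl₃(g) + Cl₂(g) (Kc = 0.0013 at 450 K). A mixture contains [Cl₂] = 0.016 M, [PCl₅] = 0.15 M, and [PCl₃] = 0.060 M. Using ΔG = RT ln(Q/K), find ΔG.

ΔG = 5.96 kJ/mol

Qc = [PCl₃]·[Cl₂] / [PCl₅] = (0.060)·(0.016) / (0.15) = 0.00640
ΔG = RT ln(Qc/Kc) = (8.314 J mol⁻¹ K⁻¹)(450 K) × ln(0.00640/0.0013)
   = (3.741 kJ/mol)(1.594) = 5.96 kJ/mol
ΔG > 0, so the forward reaction is non-spontaneous (proceeds in reverse).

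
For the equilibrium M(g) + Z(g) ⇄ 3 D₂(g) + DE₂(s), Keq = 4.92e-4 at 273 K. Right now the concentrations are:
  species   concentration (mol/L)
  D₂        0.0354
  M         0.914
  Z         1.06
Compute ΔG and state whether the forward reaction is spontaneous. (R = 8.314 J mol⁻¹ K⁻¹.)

(DE₂ is a pure solid — omitted from Q.)
Q = [D₂]³ / ([M]·[Z]) = (0.0354)³ / ((0.914)·(1.06)) = 4.58e-5
ΔG = RT ln(Q/Keq) = (8.314 J mol⁻¹ K⁻¹)(273 K) × ln(4.58e-5/4.92e-4)
   = (2.270 kJ/mol)(-2.374) = -5.39 kJ/mol
ΔG < 0, so the forward reaction is spontaneous (proceeds forward).

ΔG = -5.39 kJ/mol; the forward reaction is spontaneous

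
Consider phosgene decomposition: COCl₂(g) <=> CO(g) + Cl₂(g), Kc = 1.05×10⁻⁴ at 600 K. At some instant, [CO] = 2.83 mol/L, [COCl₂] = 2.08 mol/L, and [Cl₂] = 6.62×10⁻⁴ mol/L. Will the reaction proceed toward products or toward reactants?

Qc = [CO]·[Cl₂] / [COCl₂] = (2.83)·(6.62×10⁻⁴) / (2.08) = 9.01×10⁻⁴
Qc = 9.01×10⁻⁴ > Kc = 1.05×10⁻⁴, so the reverse reaction proceeds.

reverse (toward reactants)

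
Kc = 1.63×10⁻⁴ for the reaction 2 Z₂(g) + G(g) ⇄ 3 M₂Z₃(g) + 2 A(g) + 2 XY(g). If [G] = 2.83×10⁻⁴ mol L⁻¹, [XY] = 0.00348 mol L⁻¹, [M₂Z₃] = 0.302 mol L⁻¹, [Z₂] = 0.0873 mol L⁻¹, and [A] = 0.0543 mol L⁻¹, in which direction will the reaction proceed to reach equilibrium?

Qc = [M₂Z₃]³·[A]²·[XY]² / ([Z₂]²·[G]) = (0.302)³·(0.0543)²·(0.00348)² / ((0.0873)²·(2.83×10⁻⁴)) = 4.56×10⁻⁴
Qc = 4.56×10⁻⁴ > Kc = 1.63×10⁻⁴, so the reverse reaction proceeds.

reverse (toward reactants)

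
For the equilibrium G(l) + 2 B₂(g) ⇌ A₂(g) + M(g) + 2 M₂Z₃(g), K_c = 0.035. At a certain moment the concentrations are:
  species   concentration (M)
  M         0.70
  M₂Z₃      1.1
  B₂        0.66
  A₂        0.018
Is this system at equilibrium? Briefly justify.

(G is a pure liquid — omitted from Q_c.)
Q_c = [A₂]·[M]·[M₂Z₃]² / [B₂]² = (0.018)·(0.70)·(1.1)² / (0.66)² = 0.035
Q_c = 0.035 = K_c; the system is at equilibrium.

yes, at equilibrium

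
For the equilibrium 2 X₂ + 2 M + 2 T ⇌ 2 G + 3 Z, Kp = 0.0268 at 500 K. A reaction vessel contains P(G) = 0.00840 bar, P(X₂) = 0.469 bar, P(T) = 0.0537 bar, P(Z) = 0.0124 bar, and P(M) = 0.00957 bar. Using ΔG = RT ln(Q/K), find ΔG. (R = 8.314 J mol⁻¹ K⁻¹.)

ΔG = -10.2 kJ/mol

Qp = P(G)²·P(Z)³ / (P(X₂)²·P(M)²·P(T)²) = (0.00840)²·(0.0124)³ / ((0.469)²·(0.00957)²·(0.0537)²) = 0.00232
ΔG = RT ln(Qp/Kp) = (8.314 J mol⁻¹ K⁻¹)(500 K) × ln(0.00232/0.0268)
   = (4.157 kJ/mol)(-2.447) = -10.2 kJ/mol
ΔG < 0, so the forward reaction is spontaneous (proceeds forward).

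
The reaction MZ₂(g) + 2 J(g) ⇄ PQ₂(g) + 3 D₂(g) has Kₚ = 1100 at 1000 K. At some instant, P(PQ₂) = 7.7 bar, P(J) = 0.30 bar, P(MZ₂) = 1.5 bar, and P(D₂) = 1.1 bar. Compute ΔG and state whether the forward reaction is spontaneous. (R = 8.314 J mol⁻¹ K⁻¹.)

ΔG = -22.2 kJ/mol; the forward reaction is spontaneous

Qₚ = P(PQ₂)·P(D₂)³ / (P(MZ₂)·P(J)²) = (7.7)·(1.1)³ / ((1.5)·(0.30)²) = 75.9
ΔG = RT ln(Qₚ/Kₚ) = (8.314 J mol⁻¹ K⁻¹)(1000 K) × ln(75.9/1100)
   = (8.314 kJ/mol)(-2.674) = -22.2 kJ/mol
ΔG < 0, so the forward reaction is spontaneous (proceeds forward).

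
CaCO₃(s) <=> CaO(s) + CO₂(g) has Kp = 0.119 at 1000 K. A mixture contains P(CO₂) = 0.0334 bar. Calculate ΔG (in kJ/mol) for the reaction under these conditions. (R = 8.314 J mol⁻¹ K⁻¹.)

(CaCO₃, CaO are pure solids — omitted from Qp.)
Qp = P(CO₂) = 0.0334
ΔG = RT ln(Qp/Kp) = (8.314 J mol⁻¹ K⁻¹)(1000 K) × ln(0.0334/0.119)
   = (8.314 kJ/mol)(-1.271) = -10.6 kJ/mol
ΔG < 0, so the forward reaction is spontaneous (proceeds forward).

ΔG = -10.6 kJ/mol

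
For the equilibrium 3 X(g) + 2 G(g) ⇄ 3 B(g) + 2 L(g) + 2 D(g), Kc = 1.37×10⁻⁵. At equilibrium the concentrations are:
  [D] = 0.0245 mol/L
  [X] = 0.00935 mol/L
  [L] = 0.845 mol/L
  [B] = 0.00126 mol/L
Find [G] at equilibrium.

[G] = 0.277 mol/L

At equilibrium, Kc = [B]³·[L]²·[D]² / ([X]³·[G]²) = 1.37×10⁻⁵.
(0.00126)³·(0.845)²·(0.0245)² / ((0.00935)³·([G])²) = 1.37×10⁻⁵
[G]² = 0.0766 ⇒ [G] = 0.277 mol/L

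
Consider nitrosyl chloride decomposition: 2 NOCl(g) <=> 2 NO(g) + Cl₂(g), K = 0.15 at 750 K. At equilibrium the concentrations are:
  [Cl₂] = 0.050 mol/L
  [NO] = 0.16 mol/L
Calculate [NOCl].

[NOCl] = 0.092 mol/L

At equilibrium, K = [NO]²·[Cl₂] / [NOCl]² = 0.15.
(0.16)²·(0.050) / ([NOCl])² = 0.15
[NOCl]² = 0.00853 ⇒ [NOCl] = 0.092 mol/L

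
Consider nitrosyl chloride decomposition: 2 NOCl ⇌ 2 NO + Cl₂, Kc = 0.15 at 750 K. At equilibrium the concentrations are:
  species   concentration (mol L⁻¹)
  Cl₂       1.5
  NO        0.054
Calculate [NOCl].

At equilibrium, Kc = [NO]²·[Cl₂] / [NOCl]² = 0.15.
(0.054)²·(1.5) / ([NOCl])² = 0.15
[NOCl]² = 0.0292 ⇒ [NOCl] = 0.17 mol L⁻¹

[NOCl] = 0.17 mol L⁻¹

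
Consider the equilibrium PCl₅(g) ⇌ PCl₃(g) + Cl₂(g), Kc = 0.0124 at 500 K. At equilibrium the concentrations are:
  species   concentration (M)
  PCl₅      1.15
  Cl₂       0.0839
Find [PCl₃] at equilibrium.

At equilibrium, Kc = [PCl₃]·[Cl₂] / [PCl₅] = 0.0124.
([PCl₃])·(0.0839) / (1.15) = 0.0124
[PCl₃] = 0.170 M

[PCl₃] = 0.170 M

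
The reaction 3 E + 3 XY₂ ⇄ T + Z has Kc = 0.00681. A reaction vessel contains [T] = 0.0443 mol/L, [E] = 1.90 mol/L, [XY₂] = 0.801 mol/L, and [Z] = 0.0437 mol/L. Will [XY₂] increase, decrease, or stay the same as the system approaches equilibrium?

decrease

Qc = [T]·[Z] / ([E]³·[XY₂]³) = (0.0443)·(0.0437) / ((1.90)³·(0.801)³) = 5.49×10⁻⁴
Qc = 5.49×10⁻⁴ < Kc = 0.00681: net forward reaction.
XY₂ is a reactant, so it decreases.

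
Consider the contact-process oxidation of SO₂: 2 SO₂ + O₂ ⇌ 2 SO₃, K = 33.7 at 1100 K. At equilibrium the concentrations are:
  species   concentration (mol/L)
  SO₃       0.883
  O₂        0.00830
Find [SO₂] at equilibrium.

[SO₂] = 1.67 mol/L

At equilibrium, K = [SO₃]² / ([SO₂]²·[O₂]) = 33.7.
(0.883)² / (([SO₂])²·(0.00830)) = 33.7
[SO₂]² = 2.79 ⇒ [SO₂] = 1.67 mol/L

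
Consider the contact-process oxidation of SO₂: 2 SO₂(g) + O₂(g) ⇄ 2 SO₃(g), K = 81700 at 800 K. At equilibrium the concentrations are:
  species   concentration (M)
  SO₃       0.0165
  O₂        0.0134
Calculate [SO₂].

At equilibrium, K = [SO₃]² / ([SO₂]²·[O₂]) = 81700.
(0.0165)² / (([SO₂])²·(0.0134)) = 81700
[SO₂]² = 2.49×10⁻⁷ ⇒ [SO₂] = 4.99×10⁻⁴ M

[SO₂] = 4.99×10⁻⁴ M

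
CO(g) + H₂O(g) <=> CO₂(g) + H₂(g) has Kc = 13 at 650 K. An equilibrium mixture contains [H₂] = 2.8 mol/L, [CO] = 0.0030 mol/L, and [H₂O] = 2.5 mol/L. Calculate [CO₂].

At equilibrium, Kc = [CO₂]·[H₂] / ([CO]·[H₂O]) = 13.
([CO₂])·(2.8) / ((0.0030)·(2.5)) = 13
[CO₂] = 0.0348 = 0.035 mol/L

[CO₂] = 0.035 mol/L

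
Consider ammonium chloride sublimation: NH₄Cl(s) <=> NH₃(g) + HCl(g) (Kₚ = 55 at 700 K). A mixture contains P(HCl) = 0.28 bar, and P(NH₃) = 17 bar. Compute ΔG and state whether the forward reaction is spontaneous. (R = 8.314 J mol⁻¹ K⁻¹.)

ΔG = -14.2 kJ/mol; the forward reaction is spontaneous

(NH₄Cl is a pure solid — omitted from Qₚ.)
Qₚ = P(NH₃)·P(HCl) = (17)·(0.28) = 4.76
ΔG = RT ln(Qₚ/Kₚ) = (8.314 J mol⁻¹ K⁻¹)(700 K) × ln(4.76/55)
   = (5.820 kJ/mol)(-2.447) = -14.2 kJ/mol
ΔG < 0, so the forward reaction is spontaneous (proceeds forward).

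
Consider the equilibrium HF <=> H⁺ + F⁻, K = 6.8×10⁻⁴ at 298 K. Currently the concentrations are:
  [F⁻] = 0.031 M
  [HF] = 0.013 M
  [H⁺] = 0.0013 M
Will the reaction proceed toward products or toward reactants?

Q = [H⁺]·[F⁻] / [HF] = (0.0013)·(0.031) / (0.013) = 0.0031
Q = 0.0031 > K = 6.8×10⁻⁴, so the reverse reaction proceeds.

toward reactants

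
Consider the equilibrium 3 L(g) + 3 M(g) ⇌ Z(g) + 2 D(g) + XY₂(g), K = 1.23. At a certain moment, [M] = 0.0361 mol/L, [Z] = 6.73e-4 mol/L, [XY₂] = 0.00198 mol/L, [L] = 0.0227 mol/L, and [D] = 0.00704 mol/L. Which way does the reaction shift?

Q = [Z]·[D]²·[XY₂] / ([L]³·[M]³) = (6.73e-4)·(0.00704)²·(0.00198) / ((0.0227)³·(0.0361)³) = 0.120
Q = 0.120 < K = 1.23, so the forward reaction proceeds.

toward products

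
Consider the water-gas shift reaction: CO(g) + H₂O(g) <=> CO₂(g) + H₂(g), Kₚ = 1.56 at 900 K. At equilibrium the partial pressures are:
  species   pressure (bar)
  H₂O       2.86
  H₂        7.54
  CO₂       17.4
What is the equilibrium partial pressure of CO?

At equilibrium, Kₚ = P(CO₂)·P(H₂) / (P(CO)·P(H₂O)) = 1.56.
(17.4)·(7.54) / ((P(CO))·(2.86)) = 1.56
P(CO) = 29.4 bar

P(CO) = 29.4 bar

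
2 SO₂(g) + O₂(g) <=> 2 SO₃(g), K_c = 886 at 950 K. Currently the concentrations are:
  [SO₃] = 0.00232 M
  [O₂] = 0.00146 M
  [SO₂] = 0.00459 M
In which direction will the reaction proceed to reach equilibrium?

forward (toward products)

Q_c = [SO₃]² / ([SO₂]²·[O₂]) = (0.00232)² / ((0.00459)²·(0.00146)) = 175
Q_c = 175 < K_c = 886, so the forward reaction proceeds.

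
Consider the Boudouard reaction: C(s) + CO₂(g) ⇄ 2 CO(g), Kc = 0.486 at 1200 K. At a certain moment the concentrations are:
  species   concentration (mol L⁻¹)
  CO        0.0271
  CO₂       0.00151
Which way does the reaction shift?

(C is a pure solid — omitted from Qc.)
Qc = [CO]² / [CO₂] = (0.0271)² / (0.00151) = 0.486
Qc = 0.486 = Kc, so the system is already at equilibrium.

no net change (already at equilibrium)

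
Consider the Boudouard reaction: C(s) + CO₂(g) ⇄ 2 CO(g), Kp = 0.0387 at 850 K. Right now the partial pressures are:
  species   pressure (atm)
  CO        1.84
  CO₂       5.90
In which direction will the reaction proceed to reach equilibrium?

in the reverse direction

(C is a pure solid — omitted from Qp.)
Qp = P(CO)² / P(CO₂) = (1.84)² / (5.90) = 0.574
Qp = 0.574 > Kp = 0.0387, so the reverse reaction proceeds.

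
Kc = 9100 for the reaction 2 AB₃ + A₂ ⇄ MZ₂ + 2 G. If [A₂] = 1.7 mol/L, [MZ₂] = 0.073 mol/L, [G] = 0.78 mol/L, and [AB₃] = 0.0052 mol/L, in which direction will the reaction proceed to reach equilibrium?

Qc = [MZ₂]·[G]² / ([AB₃]²·[A₂]) = (0.073)·(0.78)² / ((0.0052)²·(1.7)) = 970
Qc = 970 < Kc = 9100, so the forward reaction proceeds.

forward (toward products)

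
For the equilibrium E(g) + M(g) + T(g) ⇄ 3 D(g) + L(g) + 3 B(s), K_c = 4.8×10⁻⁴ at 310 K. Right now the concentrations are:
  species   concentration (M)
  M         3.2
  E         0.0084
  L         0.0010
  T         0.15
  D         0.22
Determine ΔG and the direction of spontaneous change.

(B is a pure solid — omitted from Q_c.)
Q_c = [D]³·[L] / ([E]·[M]·[T]) = (0.22)³·(0.0010) / ((0.0084)·(3.2)·(0.15)) = 0.00264
ΔG = RT ln(Q_c/K_c) = (8.314 J mol⁻¹ K⁻¹)(310 K) × ln(0.00264/4.8×10⁻⁴)
   = (2.577 kJ/mol)(1.705) = 4.39 kJ/mol
ΔG > 0, so the forward reaction is non-spontaneous (proceeds in reverse).

ΔG = 4.39 kJ/mol; the forward reaction is non-spontaneous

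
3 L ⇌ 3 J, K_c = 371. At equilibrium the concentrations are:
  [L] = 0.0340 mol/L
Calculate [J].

[J] = 0.244 mol/L

At equilibrium, K_c = [J]³ / [L]³ = 371.
([J])³ / (0.0340)³ = 371
[J]³ = 0.0146 ⇒ [J] = 0.244 mol/L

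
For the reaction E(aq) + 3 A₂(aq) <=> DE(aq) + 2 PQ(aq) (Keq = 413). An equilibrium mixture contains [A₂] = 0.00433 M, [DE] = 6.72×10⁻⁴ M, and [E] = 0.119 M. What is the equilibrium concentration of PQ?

At equilibrium, Keq = [DE]·[PQ]² / ([E]·[A₂]³) = 413.
(6.72×10⁻⁴)·([PQ])² / ((0.119)·(0.00433)³) = 413
[PQ]² = 0.00594 ⇒ [PQ] = 0.0771 M

[PQ] = 0.0771 M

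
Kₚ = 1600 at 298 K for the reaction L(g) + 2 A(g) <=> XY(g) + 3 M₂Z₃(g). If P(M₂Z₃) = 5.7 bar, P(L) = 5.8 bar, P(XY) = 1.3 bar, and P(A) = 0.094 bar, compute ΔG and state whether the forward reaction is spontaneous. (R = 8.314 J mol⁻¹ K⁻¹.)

ΔG = 2.67 kJ/mol; the forward reaction is non-spontaneous

Qₚ = P(XY)·P(M₂Z₃)³ / (P(L)·P(A)²) = (1.3)·(5.7)³ / ((5.8)·(0.094)²) = 4700
ΔG = RT ln(Qₚ/Kₚ) = (8.314 J mol⁻¹ K⁻¹)(298 K) × ln(4700/1600)
   = (2.478 kJ/mol)(1.078) = 2.67 kJ/mol
ΔG > 0, so the forward reaction is non-spontaneous (proceeds in reverse).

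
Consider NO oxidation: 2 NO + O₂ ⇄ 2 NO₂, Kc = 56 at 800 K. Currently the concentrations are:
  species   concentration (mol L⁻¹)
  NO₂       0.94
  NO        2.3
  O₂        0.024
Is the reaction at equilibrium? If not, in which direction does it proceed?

forward (toward products)

Qc = [NO₂]² / ([NO]²·[O₂]) = (0.94)² / ((2.3)²·(0.024)) = 7.0
Qc = 7.0 < Kc = 56, so the forward reaction proceeds.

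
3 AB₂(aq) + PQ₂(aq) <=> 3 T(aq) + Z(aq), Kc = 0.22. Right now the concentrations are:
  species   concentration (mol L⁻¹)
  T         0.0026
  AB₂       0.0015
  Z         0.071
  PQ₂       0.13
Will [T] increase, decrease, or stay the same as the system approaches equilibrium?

decrease

Qc = [T]³·[Z] / ([AB₂]³·[PQ₂]) = (0.0026)³·(0.071) / ((0.0015)³·(0.13)) = 2.8
Qc = 2.8 > Kc = 0.22: net reverse reaction.
T is a product, so it decreases.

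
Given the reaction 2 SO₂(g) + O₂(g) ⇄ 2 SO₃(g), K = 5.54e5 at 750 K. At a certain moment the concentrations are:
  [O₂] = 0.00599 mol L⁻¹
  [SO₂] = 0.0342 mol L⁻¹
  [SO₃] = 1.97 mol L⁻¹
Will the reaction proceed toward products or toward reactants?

neither direction; the system is at equilibrium

Q = [SO₃]² / ([SO₂]²·[O₂]) = (1.97)² / ((0.0342)²·(0.00599)) = 5.54e5
Q = 5.54e5 = K, so the system is already at equilibrium.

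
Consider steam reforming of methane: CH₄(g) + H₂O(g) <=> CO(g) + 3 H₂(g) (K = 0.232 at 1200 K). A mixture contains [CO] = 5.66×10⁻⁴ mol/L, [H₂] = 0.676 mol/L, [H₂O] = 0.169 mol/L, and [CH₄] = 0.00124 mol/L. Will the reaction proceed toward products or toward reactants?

Q = [CO]·[H₂]³ / ([CH₄]·[H₂O]) = (5.66×10⁻⁴)·(0.676)³ / ((0.00124)·(0.169)) = 0.834
Q = 0.834 > K = 0.232, so the reverse reaction proceeds.

reverse (toward reactants)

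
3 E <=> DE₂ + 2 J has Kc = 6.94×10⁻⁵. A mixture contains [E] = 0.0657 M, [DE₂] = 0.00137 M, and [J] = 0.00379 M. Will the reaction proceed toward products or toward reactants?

no net change (already at equilibrium)

Qc = [DE₂]·[J]² / [E]³ = (0.00137)·(0.00379)² / (0.0657)³ = 6.94×10⁻⁵
Qc = 6.94×10⁻⁵ = Kc, so the system is already at equilibrium.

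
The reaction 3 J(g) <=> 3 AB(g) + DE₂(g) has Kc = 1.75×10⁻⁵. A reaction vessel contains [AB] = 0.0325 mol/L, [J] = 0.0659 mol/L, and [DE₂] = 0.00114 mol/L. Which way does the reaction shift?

reverse (toward reactants)

Qc = [AB]³·[DE₂] / [J]³ = (0.0325)³·(0.00114) / (0.0659)³ = 1.37×10⁻⁴
Qc = 1.37×10⁻⁴ > Kc = 1.75×10⁻⁵, so the reverse reaction proceeds.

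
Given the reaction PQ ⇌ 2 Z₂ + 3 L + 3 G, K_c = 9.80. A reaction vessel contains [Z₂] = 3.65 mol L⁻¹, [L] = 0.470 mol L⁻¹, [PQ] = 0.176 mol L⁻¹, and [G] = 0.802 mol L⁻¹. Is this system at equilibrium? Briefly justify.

no; Q < K, reaction proceeds forward

Q_c = [Z₂]²·[L]³·[G]³ / [PQ] = (3.65)²·(0.470)³·(0.802)³ / (0.176) = 4.05
Q_c = 4.05 < K_c = 9.80: net forward reaction.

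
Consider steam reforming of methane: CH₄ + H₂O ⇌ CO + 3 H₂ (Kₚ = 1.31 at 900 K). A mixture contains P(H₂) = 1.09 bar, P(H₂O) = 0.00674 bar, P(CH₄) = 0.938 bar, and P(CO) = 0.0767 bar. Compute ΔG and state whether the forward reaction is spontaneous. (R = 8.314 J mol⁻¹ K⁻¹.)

ΔG = 18.6 kJ/mol; the forward reaction is non-spontaneous

Qₚ = P(CO)·P(H₂)³ / (P(CH₄)·P(H₂O)) = (0.0767)·(1.09)³ / ((0.938)·(0.00674)) = 15.7
ΔG = RT ln(Qₚ/Kₚ) = (8.314 J mol⁻¹ K⁻¹)(900 K) × ln(15.7/1.31)
   = (7.483 kJ/mol)(2.484) = 18.6 kJ/mol
ΔG > 0, so the forward reaction is non-spontaneous (proceeds in reverse).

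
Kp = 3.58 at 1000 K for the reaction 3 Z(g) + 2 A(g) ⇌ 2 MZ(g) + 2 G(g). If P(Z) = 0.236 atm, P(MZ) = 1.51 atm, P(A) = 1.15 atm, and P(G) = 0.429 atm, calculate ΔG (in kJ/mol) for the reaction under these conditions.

ΔG = 15.9 kJ/mol

Qp = P(MZ)²·P(G)² / (P(Z)³·P(A)²) = (1.51)²·(0.429)² / ((0.236)³·(1.15)²) = 24.1
ΔG = RT ln(Qp/Kp) = (8.314 J mol⁻¹ K⁻¹)(1000 K) × ln(24.1/3.58)
   = (8.314 kJ/mol)(1.907) = 15.9 kJ/mol
ΔG > 0, so the forward reaction is non-spontaneous (proceeds in reverse).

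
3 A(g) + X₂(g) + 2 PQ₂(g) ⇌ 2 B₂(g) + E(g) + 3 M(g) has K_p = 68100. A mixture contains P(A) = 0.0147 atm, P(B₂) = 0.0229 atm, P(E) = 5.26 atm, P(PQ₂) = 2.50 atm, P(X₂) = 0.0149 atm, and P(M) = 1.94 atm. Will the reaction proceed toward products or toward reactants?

Q_p = P(B₂)²·P(E)·P(M)³ / (P(A)³·P(X₂)·P(PQ₂)²) = (0.0229)²·(5.26)·(1.94)³ / ((0.0147)³·(0.0149)·(2.50)²) = 68100
Q_p = 68100 = K_p, so the system is already at equilibrium.

at equilibrium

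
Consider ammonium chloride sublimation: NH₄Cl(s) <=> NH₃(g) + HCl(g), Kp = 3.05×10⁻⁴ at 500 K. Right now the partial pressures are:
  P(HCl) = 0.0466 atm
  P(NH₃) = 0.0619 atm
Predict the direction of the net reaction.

(NH₄Cl is a pure solid — omitted from Qp.)
Qp = P(NH₃)·P(HCl) = (0.0619)·(0.0466) = 0.00288
Qp = 0.00288 > Kp = 3.05×10⁻⁴, so the reverse reaction proceeds.

toward reactants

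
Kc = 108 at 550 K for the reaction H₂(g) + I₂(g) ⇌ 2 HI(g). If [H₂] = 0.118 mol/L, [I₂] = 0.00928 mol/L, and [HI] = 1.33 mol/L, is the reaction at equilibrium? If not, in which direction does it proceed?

Qc = [HI]² / ([H₂]·[I₂]) = (1.33)² / ((0.118)·(0.00928)) = 1620
Qc = 1620 > Kc = 108, so the reverse reaction proceeds.

toward reactants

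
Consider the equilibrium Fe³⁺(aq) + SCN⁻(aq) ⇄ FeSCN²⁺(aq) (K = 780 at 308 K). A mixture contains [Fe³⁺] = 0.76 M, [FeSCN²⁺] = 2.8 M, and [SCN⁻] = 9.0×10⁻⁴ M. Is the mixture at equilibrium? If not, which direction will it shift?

Q = [FeSCN²⁺] / ([Fe³⁺]·[SCN⁻]) = (2.8) / ((0.76)·(9.0×10⁻⁴)) = 4100
Q = 4100 > K = 780: net reverse reaction.

no; Q > K, reaction proceeds in reverse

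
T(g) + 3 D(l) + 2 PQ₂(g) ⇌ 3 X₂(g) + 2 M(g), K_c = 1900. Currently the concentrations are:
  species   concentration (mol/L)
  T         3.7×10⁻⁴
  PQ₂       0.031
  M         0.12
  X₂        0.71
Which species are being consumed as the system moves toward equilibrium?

(D is a pure liquid — omitted from Q_c.)
Q_c = [X₂]³·[M]² / ([T]·[PQ₂]²) = (0.71)³·(0.12)² / ((3.7×10⁻⁴)·(0.031)²) = 14000
Q_c = 14000 > K_c = 1900: net reverse reaction.

X₂, M (products)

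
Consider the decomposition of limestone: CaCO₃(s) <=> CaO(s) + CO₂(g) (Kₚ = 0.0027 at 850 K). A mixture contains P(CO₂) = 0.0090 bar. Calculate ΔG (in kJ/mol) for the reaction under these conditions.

ΔG = 8.51 kJ/mol

(CaCO₃, CaO are pure solids — omitted from Qₚ.)
Qₚ = P(CO₂) = 0.00900
ΔG = RT ln(Qₚ/Kₚ) = (8.314 J mol⁻¹ K⁻¹)(850 K) × ln(0.00900/0.0027)
   = (7.067 kJ/mol)(1.204) = 8.51 kJ/mol
ΔG > 0, so the forward reaction is non-spontaneous (proceeds in reverse).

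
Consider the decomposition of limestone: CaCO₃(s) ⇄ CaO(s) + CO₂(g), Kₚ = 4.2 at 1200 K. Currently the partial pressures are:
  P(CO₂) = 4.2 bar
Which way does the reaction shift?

(CaCO₃, CaO are pure solids — omitted from Qₚ.)
Qₚ = P(CO₂) = 4.2
Qₚ = 4.2 = Kₚ, so the system is already at equilibrium.

neither direction; the system is at equilibrium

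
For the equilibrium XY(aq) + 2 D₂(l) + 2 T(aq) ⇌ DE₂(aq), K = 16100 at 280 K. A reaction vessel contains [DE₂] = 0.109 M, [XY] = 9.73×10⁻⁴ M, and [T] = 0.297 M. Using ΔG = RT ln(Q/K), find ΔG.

(D₂ is a pure liquid — omitted from Q.)
Q = [DE₂] / ([XY]·[T]²) = (0.109) / ((9.73×10⁻⁴)·(0.297)²) = 1270
ΔG = RT ln(Q/K) = (8.314 J mol⁻¹ K⁻¹)(280 K) × ln(1270/16100)
   = (2.328 kJ/mol)(-2.540) = -5.91 kJ/mol
ΔG < 0, so the forward reaction is spontaneous (proceeds forward).

ΔG = -5.91 kJ/mol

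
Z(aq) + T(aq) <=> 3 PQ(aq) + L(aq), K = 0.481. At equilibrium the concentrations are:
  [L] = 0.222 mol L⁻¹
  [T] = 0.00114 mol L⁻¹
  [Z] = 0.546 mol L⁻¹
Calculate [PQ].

At equilibrium, K = [PQ]³·[L] / ([Z]·[T]) = 0.481.
([PQ])³·(0.222) / ((0.546)·(0.00114)) = 0.481
[PQ]³ = 0.00135 ⇒ [PQ] = 0.110 mol L⁻¹

[PQ] = 0.110 mol L⁻¹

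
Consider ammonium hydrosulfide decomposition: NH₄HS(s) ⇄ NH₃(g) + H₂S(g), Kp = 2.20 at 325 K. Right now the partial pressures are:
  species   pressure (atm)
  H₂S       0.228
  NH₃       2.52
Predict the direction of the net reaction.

to the right

(NH₄HS is a pure solid — omitted from Qp.)
Qp = P(NH₃)·P(H₂S) = (2.52)·(0.228) = 0.575
Qp = 0.575 < Kp = 2.20, so the forward reaction proceeds.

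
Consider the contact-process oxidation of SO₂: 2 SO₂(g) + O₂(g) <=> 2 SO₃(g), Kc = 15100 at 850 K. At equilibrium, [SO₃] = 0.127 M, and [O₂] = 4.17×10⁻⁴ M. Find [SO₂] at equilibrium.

At equilibrium, Kc = [SO₃]² / ([SO₂]²·[O₂]) = 15100.
(0.127)² / (([SO₂])²·(4.17×10⁻⁴)) = 15100
[SO₂]² = 0.00256 ⇒ [SO₂] = 0.0506 M

[SO₂] = 0.0506 M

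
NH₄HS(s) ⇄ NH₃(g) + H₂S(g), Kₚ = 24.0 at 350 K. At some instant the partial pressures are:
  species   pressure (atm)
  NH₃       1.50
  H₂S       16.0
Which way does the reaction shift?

(NH₄HS is a pure solid — omitted from Qₚ.)
Qₚ = P(NH₃)·P(H₂S) = (1.50)·(16.0) = 24.0
Qₚ = 24.0 = Kₚ, so the system is already at equilibrium.

at equilibrium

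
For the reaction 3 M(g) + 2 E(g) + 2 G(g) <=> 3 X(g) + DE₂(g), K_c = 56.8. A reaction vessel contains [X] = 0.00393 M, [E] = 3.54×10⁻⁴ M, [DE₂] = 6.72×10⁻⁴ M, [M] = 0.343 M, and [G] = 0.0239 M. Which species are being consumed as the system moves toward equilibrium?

M, E, G (reactants)

Q_c = [X]³·[DE₂] / ([M]³·[E]²·[G]²) = (0.00393)³·(6.72×10⁻⁴) / ((0.343)³·(3.54×10⁻⁴)²·(0.0239)²) = 14.1
Q_c = 14.1 < K_c = 56.8: net forward reaction.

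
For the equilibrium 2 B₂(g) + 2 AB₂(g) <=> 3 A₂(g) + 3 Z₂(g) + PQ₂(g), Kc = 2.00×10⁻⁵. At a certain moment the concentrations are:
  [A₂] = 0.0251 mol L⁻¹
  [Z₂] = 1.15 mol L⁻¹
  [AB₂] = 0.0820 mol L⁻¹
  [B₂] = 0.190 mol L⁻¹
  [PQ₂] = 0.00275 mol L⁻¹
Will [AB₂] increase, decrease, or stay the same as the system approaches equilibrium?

increase

Qc = [A₂]³·[Z₂]³·[PQ₂] / ([B₂]²·[AB₂]²) = (0.0251)³·(1.15)³·(0.00275) / ((0.190)²·(0.0820)²) = 2.72×10⁻⁴
Qc = 2.72×10⁻⁴ > Kc = 2.00×10⁻⁵: net reverse reaction.
AB₂ is a reactant, so it increases.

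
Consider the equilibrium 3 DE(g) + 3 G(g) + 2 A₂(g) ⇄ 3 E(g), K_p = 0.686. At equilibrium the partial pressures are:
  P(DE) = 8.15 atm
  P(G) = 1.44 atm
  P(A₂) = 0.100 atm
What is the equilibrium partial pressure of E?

At equilibrium, K_p = P(E)³ / (P(DE)³·P(G)³·P(A₂)²) = 0.686.
(P(E))³ / ((8.15)³·(1.44)³·(0.100)²) = 0.686
P(E)³ = 11.1 ⇒ P(E) = 2.23 atm

P(E) = 2.23 atm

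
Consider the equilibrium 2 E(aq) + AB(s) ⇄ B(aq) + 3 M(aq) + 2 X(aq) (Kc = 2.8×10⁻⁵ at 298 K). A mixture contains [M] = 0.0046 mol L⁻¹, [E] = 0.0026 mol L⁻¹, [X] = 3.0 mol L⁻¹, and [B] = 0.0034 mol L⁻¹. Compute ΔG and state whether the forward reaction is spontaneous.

(AB is a pure solid — omitted from Qc.)
Qc = [B]·[M]³·[X]² / [E]² = (0.0034)·(0.0046)³·(3.0)² / (0.0026)² = 4.41×10⁻⁴
ΔG = RT ln(Qc/Kc) = (8.314 J mol⁻¹ K⁻¹)(298 K) × ln(4.41×10⁻⁴/2.8×10⁻⁵)
   = (2.478 kJ/mol)(2.757) = 6.83 kJ/mol
ΔG > 0, so the forward reaction is non-spontaneous (proceeds in reverse).

ΔG = 6.83 kJ/mol; the forward reaction is non-spontaneous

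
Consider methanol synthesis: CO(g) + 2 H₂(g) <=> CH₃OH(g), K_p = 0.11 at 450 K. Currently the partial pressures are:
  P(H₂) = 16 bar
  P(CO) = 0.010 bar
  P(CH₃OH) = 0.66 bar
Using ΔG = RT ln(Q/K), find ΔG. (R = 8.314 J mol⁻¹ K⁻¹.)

ΔG = 3.19 kJ/mol

Q_p = P(CH₃OH) / (P(CO)·P(H₂)²) = (0.66) / ((0.010)·(16)²) = 0.258
ΔG = RT ln(Q_p/K_p) = (8.314 J mol⁻¹ K⁻¹)(450 K) × ln(0.258/0.11)
   = (3.741 kJ/mol)(0.8525) = 3.19 kJ/mol
ΔG > 0, so the forward reaction is non-spontaneous (proceeds in reverse).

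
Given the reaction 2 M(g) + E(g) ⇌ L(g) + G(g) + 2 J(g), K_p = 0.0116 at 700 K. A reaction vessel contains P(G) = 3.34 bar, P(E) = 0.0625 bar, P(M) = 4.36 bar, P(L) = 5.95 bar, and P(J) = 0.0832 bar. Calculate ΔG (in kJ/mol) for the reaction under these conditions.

ΔG = 13.4 kJ/mol

Q_p = P(L)·P(G)·P(J)² / (P(M)²·P(E)) = (5.95)·(3.34)·(0.0832)² / ((4.36)²·(0.0625)) = 0.116
ΔG = RT ln(Q_p/K_p) = (8.314 J mol⁻¹ K⁻¹)(700 K) × ln(0.116/0.0116)
   = (5.820 kJ/mol)(2.303) = 13.4 kJ/mol
ΔG > 0, so the forward reaction is non-spontaneous (proceeds in reverse).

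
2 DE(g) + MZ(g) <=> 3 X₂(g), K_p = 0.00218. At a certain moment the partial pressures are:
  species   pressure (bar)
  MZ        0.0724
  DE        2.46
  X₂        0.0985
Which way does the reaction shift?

at equilibrium

Q_p = P(X₂)³ / (P(DE)²·P(MZ)) = (0.0985)³ / ((2.46)²·(0.0724)) = 0.00218
Q_p = 0.00218 = K_p, so the system is already at equilibrium.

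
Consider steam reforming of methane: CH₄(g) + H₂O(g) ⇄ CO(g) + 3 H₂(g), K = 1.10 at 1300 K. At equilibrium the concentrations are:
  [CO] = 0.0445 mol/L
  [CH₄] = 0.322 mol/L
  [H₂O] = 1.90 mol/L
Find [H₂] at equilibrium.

At equilibrium, K = [CO]·[H₂]³ / ([CH₄]·[H₂O]) = 1.10.
(0.0445)·([H₂])³ / ((0.322)·(1.90)) = 1.10
[H₂]³ = 15.1 ⇒ [H₂] = 2.47 mol/L

[H₂] = 2.47 mol/L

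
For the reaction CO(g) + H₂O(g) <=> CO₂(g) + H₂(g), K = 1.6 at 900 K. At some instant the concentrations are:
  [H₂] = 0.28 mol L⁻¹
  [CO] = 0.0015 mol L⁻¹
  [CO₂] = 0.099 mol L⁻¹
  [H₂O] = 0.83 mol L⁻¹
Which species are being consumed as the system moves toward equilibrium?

CO₂, H₂ (products)

Q = [CO₂]·[H₂] / ([CO]·[H₂O]) = (0.099)·(0.28) / ((0.0015)·(0.83)) = 22
Q = 22 > K = 1.6: net reverse reaction.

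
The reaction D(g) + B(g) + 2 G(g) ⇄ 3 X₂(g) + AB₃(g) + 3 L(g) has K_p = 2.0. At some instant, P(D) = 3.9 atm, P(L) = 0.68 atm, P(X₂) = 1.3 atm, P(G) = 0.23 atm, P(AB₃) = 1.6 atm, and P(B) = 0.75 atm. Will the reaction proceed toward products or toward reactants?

to the left

Q_p = P(X₂)³·P(AB₃)·P(L)³ / (P(D)·P(B)·P(G)²) = (1.3)³·(1.6)·(0.68)³ / ((3.9)·(0.75)·(0.23)²) = 7.1
Q_p = 7.1 > K_p = 2.0, so the reverse reaction proceeds.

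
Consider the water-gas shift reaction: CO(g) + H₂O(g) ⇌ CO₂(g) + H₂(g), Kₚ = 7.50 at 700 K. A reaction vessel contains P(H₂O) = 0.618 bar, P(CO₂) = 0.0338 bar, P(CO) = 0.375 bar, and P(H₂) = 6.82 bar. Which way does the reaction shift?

Qₚ = P(CO₂)·P(H₂) / (P(CO)·P(H₂O)) = (0.0338)·(6.82) / ((0.375)·(0.618)) = 0.995
Qₚ = 0.995 < Kₚ = 7.50, so the forward reaction proceeds.

to the right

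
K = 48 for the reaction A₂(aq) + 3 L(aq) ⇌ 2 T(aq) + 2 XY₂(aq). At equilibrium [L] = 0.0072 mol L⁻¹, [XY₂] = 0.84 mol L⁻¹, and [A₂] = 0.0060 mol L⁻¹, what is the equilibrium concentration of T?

At equilibrium, K = [T]²·[XY₂]² / ([A₂]·[L]³) = 48.
([T])²·(0.84)² / ((0.0060)·(0.0072)³) = 48
[T]² = 1.52e-7 ⇒ [T] = 3.9e-4 mol L⁻¹

[T] = 3.9e-4 mol L⁻¹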